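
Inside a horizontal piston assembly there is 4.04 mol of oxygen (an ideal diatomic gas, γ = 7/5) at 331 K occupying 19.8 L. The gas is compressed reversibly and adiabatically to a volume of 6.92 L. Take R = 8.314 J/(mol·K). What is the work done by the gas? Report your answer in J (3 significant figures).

Adiabatic: TV^(γ−1) = const with γ = 7/5.
T₂ = T₁ (V₁/V₂)^(γ−1) = 331 × (19.8/6.92)^0.4 = 331 × 1.523 = 504 K.
W_by = nCᵥ(T₁ − T₂) = (4.04)(20.79)(331 − 504) = -14529 J.

W ≈ -14500 J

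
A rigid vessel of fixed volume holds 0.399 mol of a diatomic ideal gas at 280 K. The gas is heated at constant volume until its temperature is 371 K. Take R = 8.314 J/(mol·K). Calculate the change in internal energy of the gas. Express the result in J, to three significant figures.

ΔU ≈ 755 J

Constant volume ⇒ W = 0, so Q = ΔU = nCᵥΔT with Cᵥ = 5R/2 = 20.79 J/(mol·K).
ΔU = (0.399)(20.79)(371 − 280) = 754.7 J.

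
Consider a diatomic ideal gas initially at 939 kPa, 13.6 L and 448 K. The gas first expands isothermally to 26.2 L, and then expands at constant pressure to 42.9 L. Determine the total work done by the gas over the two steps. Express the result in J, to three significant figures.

W_total ≈ 16500 J

Step 1 (isothermal): W = P₁V₁ ln(V₂/V₁) = (12770) ln(26.2/13.6) = 8373 J.
After step 1: P = 487.4 kPa, V = 26.2 L, T = 448 K.
Step 2 (isobaric): W = PΔV = (487.4 kPa)(42.9 − 26.2 L) = 8140 J.
W_total = 8373 + 8140 = 16513 J.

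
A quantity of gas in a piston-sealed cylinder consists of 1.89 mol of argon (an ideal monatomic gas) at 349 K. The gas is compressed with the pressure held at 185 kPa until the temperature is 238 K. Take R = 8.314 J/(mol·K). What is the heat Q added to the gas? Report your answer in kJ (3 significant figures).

Isobaric: W = nRΔT = (1.89)(8.314)(-111) = -1744 J.
ΔU = nCᵥΔT with Cᵥ = 3R/2: ΔU = (1.89)(12.47)(-111) = -2616 J.
Q = ΔU + W = -2616 − 1744 = -4360 J.

Q ≈ -4.36 kJ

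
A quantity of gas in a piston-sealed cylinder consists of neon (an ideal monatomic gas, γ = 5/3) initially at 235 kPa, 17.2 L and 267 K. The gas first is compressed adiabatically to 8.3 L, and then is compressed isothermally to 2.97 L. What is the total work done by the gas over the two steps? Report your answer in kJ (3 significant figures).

Step 1 (adiabatic): W = (P₁V₁ − P₂V₂)/(γ−1) = (4042 − 6570)/0.667 = -3792 J.
After step 1: P = 791.6 kPa, V = 8.3 L, T = 434 K.
Step 2 (isothermal): W = P₁V₁ ln(V₂/V₁) = (6570) ln(2.97/8.3) = -6752 J.
W_total = -3792 − 6752 = -10544 J.

W_total ≈ -10.5 kJ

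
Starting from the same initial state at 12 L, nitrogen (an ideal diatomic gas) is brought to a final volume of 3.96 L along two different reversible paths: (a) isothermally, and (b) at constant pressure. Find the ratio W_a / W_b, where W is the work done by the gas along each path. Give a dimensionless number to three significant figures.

W_a / W_b ≈ 1.65

Path (a) isothermal: W = P₁V₁ ln(V₂/V₁) → W_a/(P₁V₁) = -1.109.
Path (b) isobaric: W = P₁(V₂ − V₁) → W_b/(P₁V₁) = -0.67.
W_a / W_b = -1.109 / -0.67 = 1.655.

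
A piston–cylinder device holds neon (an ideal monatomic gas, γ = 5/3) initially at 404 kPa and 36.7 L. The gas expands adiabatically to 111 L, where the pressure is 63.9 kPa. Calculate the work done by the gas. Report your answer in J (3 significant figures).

W ≈ 11600 J

Adiabatic: W = (P₁V₁ − P₂V₂)/(γ − 1) with γ = 5/3.
P₁V₁ = 14827 J, P₂V₂ = 7093 J.
W = (14827 − 7093) / 0.6667 = 11601 J.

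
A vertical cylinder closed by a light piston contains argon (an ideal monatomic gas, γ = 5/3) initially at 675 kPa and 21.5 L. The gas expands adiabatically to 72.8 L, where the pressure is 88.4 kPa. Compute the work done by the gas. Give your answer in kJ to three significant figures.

Adiabatic: W = (P₁V₁ − P₂V₂)/(γ − 1) with γ = 5/3.
P₁V₁ = 14512 J, P₂V₂ = 6436 J.
W = (14512 − 6436) / 0.6667 = 12115 J.

W ≈ 12.1 kJ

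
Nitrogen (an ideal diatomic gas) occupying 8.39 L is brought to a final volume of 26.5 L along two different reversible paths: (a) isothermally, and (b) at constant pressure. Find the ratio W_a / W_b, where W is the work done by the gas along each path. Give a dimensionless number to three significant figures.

Path (a) isothermal: W = P₁V₁ ln(V₂/V₁) → W_a/(P₁V₁) = 1.15.
Path (b) isobaric: W = P₁(V₂ − V₁) → W_b/(P₁V₁) = 2.159.
W_a / W_b = 1.15 / 2.159 = 0.5328.

W_a / W_b ≈ 0.533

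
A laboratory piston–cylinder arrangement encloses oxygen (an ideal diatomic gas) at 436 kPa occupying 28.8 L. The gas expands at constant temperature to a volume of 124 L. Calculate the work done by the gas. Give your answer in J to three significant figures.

Isothermal: W = nRT ln(V₂/V₁) = P₁V₁ ln(V₂/V₁).
P₁V₁ = (436 kPa)(28.8 L) = 12557 J.
W = 12557 × ln(124/28.8) = 12557 × 1.46
W_by_gas = 18332 J.

W ≈ 18300 J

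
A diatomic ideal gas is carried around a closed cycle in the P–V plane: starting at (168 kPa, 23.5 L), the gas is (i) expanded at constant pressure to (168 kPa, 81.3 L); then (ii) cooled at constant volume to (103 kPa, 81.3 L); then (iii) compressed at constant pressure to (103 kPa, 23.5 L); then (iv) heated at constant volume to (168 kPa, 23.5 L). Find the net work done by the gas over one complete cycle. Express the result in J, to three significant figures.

Constant-volume legs do no work.
W(i) = (168)(81.3 − 23.5) = 9710 J; W(iii) = (103)(23.5 − 81.3) = -5953 J.
W_net = 9710 − 5953 = 3757 J (the clockwise enclosed area).

W_net ≈ 3760 J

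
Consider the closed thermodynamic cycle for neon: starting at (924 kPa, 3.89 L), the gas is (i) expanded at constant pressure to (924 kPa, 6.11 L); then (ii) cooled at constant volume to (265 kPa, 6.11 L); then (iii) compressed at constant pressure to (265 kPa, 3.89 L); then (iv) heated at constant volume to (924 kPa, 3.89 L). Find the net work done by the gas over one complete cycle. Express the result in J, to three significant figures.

Constant-volume legs do no work.
W(i) = (924)(6.11 − 3.89) = 2051 J; W(iii) = (265)(3.89 − 6.11) = -588.3 J.
W_net = 2051 − 588.3 = 1463 J (the clockwise enclosed area).

W_net ≈ 1460 J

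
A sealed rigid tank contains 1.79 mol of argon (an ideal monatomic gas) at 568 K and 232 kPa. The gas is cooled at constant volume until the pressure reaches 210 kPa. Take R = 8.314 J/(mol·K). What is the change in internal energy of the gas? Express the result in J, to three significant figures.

Constant volume ⇒ W = 0, so Q = ΔU = nCᵥΔT with Cᵥ = 3R/2 = 12.47 J/(mol·K).
At constant V, T₂/T₁ = P₂/P₁ ⇒ ΔT = T₁(P₂/P₁ − 1) = 568·(210/232 − 1) = -53.86 K.
ΔU = (1.79)(12.47)(-53.86) = -1202 J.

ΔU ≈ -1200 J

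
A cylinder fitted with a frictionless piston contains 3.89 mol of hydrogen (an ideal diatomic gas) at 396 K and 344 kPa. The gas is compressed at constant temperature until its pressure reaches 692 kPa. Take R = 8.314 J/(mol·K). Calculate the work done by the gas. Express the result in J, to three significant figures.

Isothermal process: W = nRT ln(V₂/V₁) = nRT ln(P₁/P₂).
W = (3.89)(8.314)(396) × ln(344/692)
  = 12807 × ln(0.4971) = 12807 × -0.6989
W_by_gas = -8952 J.

W ≈ -8950 J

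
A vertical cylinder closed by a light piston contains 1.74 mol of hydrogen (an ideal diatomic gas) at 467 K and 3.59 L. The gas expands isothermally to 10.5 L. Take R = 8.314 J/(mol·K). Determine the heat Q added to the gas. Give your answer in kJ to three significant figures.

Isothermal ⇒ ΔU = 0, so Q = W = nRT ln(V₂/V₁).
Q = (1.74)(8.314)(467) ln(10.5/3.59) = 6756 × 1.073 = 7250 J.

Q ≈ 7.25 kJ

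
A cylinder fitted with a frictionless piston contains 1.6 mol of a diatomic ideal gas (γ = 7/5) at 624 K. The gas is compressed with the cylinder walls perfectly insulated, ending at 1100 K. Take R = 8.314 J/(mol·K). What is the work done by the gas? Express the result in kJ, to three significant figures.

W ≈ -15.8 kJ

Adiabatic ⇒ Q = 0, so W_by = −ΔU = nCᵥ(T₁ − T₂).
Cᵥ = 5R/2 = 20.79 J/(mol·K).
W = (1.6)(20.79)(624 − 1100) = -15830 J.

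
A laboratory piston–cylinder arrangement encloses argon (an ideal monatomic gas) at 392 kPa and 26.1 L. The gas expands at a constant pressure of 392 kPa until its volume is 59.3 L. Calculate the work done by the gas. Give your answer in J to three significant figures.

W ≈ 13000 J

Isobaric: W = P ΔV.
W = (392 kPa)(59.3 − 26.1 L) = (392)(33.2) = 13014 J.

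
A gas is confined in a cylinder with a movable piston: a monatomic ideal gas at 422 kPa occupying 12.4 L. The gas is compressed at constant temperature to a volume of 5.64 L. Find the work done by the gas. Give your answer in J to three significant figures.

W ≈ -4120 J

Isothermal: W = nRT ln(V₂/V₁) = P₁V₁ ln(V₂/V₁).
P₁V₁ = (422 kPa)(12.4 L) = 5233 J.
W = 5233 × ln(5.64/12.4) = 5233 × -0.7878
W_by_gas = -4122 J.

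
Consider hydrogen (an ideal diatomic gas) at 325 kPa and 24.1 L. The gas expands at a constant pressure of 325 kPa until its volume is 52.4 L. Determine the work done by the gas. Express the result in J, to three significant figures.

Isobaric: W = P ΔV.
W = (325 kPa)(52.4 − 24.1 L) = (325)(28.3) = 9197 J.

W ≈ 9200 J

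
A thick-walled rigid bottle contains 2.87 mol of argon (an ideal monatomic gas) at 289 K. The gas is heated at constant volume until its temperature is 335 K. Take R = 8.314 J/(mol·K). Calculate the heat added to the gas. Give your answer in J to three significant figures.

Q ≈ 1650 J

Constant volume ⇒ W = 0, so Q = ΔU = nCᵥΔT with Cᵥ = 3R/2 = 12.47 J/(mol·K).
ΔU = (2.87)(12.47)(335 − 289) = 1646 J.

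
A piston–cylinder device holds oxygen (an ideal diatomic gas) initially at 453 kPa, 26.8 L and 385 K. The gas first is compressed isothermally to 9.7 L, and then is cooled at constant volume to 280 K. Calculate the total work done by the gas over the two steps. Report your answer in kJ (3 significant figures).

Step 1 (isothermal): W = P₁V₁ ln(V₂/V₁) = (12140) ln(9.7/26.8) = -12338 J.
Step 2 (isochoric): W = 0 (constant volume).
W_total = -12338 + 0 = -12338 J.

W_total ≈ -12.3 kJ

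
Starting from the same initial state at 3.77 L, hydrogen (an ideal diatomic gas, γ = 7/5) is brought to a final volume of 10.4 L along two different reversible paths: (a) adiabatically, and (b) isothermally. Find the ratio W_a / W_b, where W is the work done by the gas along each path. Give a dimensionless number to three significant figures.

W_a / W_b ≈ 0.822

Path (a) adiabatic: W = P₁V₁(1 − (V₁/V₂)^(γ−1))/(γ−1) → W_a/(P₁V₁) = 0.834.
Path (b) isothermal: W = P₁V₁ ln(V₂/V₁) → W_b/(P₁V₁) = 1.015.
W_a / W_b = 0.834 / 1.015 = 0.8219.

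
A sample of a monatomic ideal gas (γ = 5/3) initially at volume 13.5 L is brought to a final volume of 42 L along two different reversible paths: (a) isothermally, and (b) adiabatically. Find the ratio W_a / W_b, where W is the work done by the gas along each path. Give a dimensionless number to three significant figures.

Path (a) isothermal: W = P₁V₁ ln(V₂/V₁) → W_a/(P₁V₁) = 1.135.
Path (b) adiabatic: W = P₁V₁(1 − (V₁/V₂)^(γ−1))/(γ−1) → W_b/(P₁V₁) = 0.7961.
W_a / W_b = 1.135 / 0.7961 = 1.426.

W_a / W_b ≈ 1.43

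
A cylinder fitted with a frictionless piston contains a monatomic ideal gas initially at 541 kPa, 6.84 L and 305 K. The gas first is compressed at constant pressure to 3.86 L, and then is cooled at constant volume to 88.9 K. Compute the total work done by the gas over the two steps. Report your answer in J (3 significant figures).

W_total ≈ -1610 J

Step 1 (isobaric): W = PΔV = (541 kPa)(3.86 − 6.84 L) = -1612 J.
Step 2 (isochoric): W = 0 (constant volume).
W_total = -1612 + 0 = -1612 J.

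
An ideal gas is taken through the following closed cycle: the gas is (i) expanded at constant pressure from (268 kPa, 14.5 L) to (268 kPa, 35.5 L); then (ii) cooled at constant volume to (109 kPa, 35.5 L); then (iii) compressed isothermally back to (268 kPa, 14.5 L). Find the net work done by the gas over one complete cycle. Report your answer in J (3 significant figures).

Leg (i): W = PΔV = (268)(35.5 − 14.5) = 5628 J.
Leg (ii): W = 0.
Leg (iii): W = PᵢVᵢ ln(V_f/Vᵢ) = (3870) ln(14.5/35.5) = -3465 J.
W_net = 5628 − 3465 = 2163 J.

W_net ≈ 2160 J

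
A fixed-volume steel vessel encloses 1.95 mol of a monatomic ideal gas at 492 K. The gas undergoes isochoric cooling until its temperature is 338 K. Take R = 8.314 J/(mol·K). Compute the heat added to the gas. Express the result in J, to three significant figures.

Constant volume ⇒ W = 0, so Q = ΔU = nCᵥΔT with Cᵥ = 3R/2 = 12.47 J/(mol·K).
ΔU = (1.95)(12.47)(338 − 492) = -3745 J.

Q ≈ -3750 J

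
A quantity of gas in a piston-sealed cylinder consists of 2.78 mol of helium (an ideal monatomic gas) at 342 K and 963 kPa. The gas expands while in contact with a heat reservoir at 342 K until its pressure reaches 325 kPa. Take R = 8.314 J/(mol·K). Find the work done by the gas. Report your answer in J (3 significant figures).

W ≈ 8590 J

Isothermal process: W = nRT ln(V₂/V₁) = nRT ln(P₁/P₂).
W = (2.78)(8.314)(342) × ln(963/325)
  = 7905 × ln(2.963) = 7905 × 1.086
W_by_gas = 8586 J.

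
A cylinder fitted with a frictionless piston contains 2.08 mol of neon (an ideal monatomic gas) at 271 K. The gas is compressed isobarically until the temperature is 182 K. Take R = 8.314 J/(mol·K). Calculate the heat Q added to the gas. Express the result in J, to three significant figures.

Isobaric: W = nRΔT = (2.08)(8.314)(-89) = -1539 J.
ΔU = nCᵥΔT with Cᵥ = 3R/2: ΔU = (2.08)(12.47)(-89) = -2309 J.
Q = ΔU + W = -2309 − 1539 = -3848 J.

Q ≈ -3850 J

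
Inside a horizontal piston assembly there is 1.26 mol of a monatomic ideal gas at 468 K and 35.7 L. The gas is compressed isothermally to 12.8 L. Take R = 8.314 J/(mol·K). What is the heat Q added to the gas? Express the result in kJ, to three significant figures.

Isothermal ⇒ ΔU = 0, so Q = W = nRT ln(V₂/V₁).
Q = (1.26)(8.314)(468) ln(12.8/35.7) = 4903 × -1.026 = -5029 J.

Q ≈ -5.03 kJ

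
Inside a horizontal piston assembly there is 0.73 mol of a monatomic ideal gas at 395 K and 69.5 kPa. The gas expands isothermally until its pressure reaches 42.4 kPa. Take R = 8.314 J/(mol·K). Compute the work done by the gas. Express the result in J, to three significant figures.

Isothermal process: W = nRT ln(V₂/V₁) = nRT ln(P₁/P₂).
W = (0.73)(8.314)(395) × ln(69.5/42.4)
  = 2397 × ln(1.639) = 2397 × 0.4942
W_by_gas = 1185 J.

W ≈ 1180 J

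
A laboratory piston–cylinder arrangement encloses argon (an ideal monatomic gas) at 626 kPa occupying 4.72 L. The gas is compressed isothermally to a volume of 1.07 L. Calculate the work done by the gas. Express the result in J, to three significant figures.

Isothermal: W = nRT ln(V₂/V₁) = P₁V₁ ln(V₂/V₁).
P₁V₁ = (626 kPa)(4.72 L) = 2955 J.
W = 2955 × ln(1.07/4.72) = 2955 × -1.484
W_by_gas = -4385 J.

W ≈ -4390 J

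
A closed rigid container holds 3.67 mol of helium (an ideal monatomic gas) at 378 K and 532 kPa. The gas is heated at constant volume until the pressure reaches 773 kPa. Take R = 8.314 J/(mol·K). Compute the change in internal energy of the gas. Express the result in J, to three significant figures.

ΔU ≈ 7840 J

Constant volume ⇒ W = 0, so Q = ΔU = nCᵥΔT with Cᵥ = 3R/2 = 12.47 J/(mol·K).
At constant V, T₂/T₁ = P₂/P₁ ⇒ ΔT = T₁(P₂/P₁ − 1) = 378·(773/532 − 1) = 171.2 K.
ΔU = (3.67)(12.47)(171.2) = 7837 J.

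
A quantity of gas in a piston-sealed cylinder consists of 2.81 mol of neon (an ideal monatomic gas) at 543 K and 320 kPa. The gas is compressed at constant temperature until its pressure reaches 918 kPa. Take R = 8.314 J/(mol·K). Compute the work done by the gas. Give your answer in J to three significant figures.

W ≈ -13400 J

Isothermal process: W = nRT ln(V₂/V₁) = nRT ln(P₁/P₂).
W = (2.81)(8.314)(543) × ln(320/918)
  = 12686 × ln(0.3486) = 12686 × -1.054
W_by_gas = -13369 J.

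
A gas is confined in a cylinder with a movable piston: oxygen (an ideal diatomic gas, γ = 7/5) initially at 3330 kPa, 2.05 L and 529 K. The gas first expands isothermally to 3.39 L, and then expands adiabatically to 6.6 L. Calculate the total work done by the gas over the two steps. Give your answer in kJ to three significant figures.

Step 1 (isothermal): W = P₁V₁ ln(V₂/V₁) = (6826) ln(3.39/2.05) = 3434 J.
After step 1: P = 2014 kPa, V = 3.39 L, T = 529 K.
Step 2 (adiabatic): W = (P₁V₁ − P₂V₂)/(γ−1) = (6826 − 5230)/0.4 = 3992 J.
W_total = 3434 + 3992 = 7426 J.

W_total ≈ 7.43 kJ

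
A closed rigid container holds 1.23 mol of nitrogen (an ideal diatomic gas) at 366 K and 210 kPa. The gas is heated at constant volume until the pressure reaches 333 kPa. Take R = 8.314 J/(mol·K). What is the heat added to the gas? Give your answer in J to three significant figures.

Constant volume ⇒ W = 0, so Q = ΔU = nCᵥΔT with Cᵥ = 5R/2 = 20.79 J/(mol·K).
At constant V, T₂/T₁ = P₂/P₁ ⇒ ΔT = T₁(P₂/P₁ − 1) = 366·(333/210 − 1) = 214.4 K.
ΔU = (1.23)(20.79)(214.4) = 5481 J.

Q ≈ 5480 J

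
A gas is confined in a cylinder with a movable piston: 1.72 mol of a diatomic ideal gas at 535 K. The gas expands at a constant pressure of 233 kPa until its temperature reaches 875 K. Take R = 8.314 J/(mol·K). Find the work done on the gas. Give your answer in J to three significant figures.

Isobaric: W = P ΔV = nR ΔT.
W = (1.72)(8.314)(875 − 535) = 4862 J.
Work on gas = −W_by = -4862 J.

W ≈ -4860 J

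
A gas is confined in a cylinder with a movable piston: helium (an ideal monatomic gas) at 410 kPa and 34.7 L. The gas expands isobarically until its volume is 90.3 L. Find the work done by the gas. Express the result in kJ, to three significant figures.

Isobaric: W = P ΔV.
W = (410 kPa)(90.3 − 34.7 L) = (410)(55.6) = 22796 J.

W ≈ 22.8 kJ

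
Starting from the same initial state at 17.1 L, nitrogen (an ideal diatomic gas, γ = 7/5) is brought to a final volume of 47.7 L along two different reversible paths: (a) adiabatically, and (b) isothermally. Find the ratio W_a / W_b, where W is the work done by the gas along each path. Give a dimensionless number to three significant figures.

W_a / W_b ≈ 0.820

Path (a) adiabatic: W = P₁V₁(1 − (V₁/V₂)^(γ−1))/(γ−1) → W_a/(P₁V₁) = 0.8414.
Path (b) isothermal: W = P₁V₁ ln(V₂/V₁) → W_b/(P₁V₁) = 1.026.
W_a / W_b = 0.8414 / 1.026 = 0.8202.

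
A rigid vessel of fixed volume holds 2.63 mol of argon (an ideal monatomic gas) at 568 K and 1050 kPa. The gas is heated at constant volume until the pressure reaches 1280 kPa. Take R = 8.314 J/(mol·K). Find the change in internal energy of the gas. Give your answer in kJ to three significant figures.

Constant volume ⇒ W = 0, so Q = ΔU = nCᵥΔT with Cᵥ = 3R/2 = 12.47 J/(mol·K).
At constant V, T₂/T₁ = P₂/P₁ ⇒ ΔT = T₁(P₂/P₁ − 1) = 568·(1280/1050 − 1) = 124.4 K.
ΔU = (2.63)(12.47)(124.4) = 4081 J.

ΔU ≈ 4.08 kJ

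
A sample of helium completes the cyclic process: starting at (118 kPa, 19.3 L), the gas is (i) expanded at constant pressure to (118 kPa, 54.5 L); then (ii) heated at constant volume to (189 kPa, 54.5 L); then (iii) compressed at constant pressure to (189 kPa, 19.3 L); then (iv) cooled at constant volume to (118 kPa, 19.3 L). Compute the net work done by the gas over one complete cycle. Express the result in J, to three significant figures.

W_net ≈ -2500 J

Constant-volume legs do no work.
W(i) = (118)(54.5 − 19.3) = 4154 J; W(iii) = (189)(19.3 − 54.5) = -6653 J.
W_net = 4154 − 6653 = -2499 J (the counter-clockwise enclosed area).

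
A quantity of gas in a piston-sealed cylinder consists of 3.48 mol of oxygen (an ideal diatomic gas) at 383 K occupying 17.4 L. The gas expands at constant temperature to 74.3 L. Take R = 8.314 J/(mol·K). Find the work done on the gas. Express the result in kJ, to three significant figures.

W ≈ -16.1 kJ

Isothermal: W = nRT ln(V₂/V₁).
W = (3.48)(8.314)(383) × ln(74.3/17.4)
  = 11081 × 1.452
W_by_gas = 16086 J; work on gas = −W_by = -16086 J.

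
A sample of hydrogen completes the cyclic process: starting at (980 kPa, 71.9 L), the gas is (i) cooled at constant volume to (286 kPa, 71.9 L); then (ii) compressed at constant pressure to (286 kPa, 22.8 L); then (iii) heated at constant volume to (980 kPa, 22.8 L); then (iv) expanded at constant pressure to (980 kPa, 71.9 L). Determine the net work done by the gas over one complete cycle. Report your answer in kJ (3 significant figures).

Constant-volume legs do no work.
W(ii) = (286)(22.8 − 71.9) = -14043 J; W(iv) = (980)(71.9 − 22.8) = 48118 J.
W_net = -14043 + 48118 = 34075 J (the clockwise enclosed area).

W_net ≈ 34.1 kJ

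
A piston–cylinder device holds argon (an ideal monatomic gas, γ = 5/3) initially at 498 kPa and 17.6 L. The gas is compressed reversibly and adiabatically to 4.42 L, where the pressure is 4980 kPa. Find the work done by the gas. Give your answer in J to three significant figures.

W ≈ -19900 J

Adiabatic: W = (P₁V₁ − P₂V₂)/(γ − 1) with γ = 5/3.
P₁V₁ = 8765 J, P₂V₂ = 22012 J.
W = (8765 − 22012) / 0.6667 = -19870 J.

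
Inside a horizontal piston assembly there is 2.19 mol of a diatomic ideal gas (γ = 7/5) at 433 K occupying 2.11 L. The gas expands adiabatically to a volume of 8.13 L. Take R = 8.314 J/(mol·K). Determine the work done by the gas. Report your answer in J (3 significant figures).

Adiabatic: TV^(γ−1) = const with γ = 7/5.
T₂ = T₁ (V₁/V₂)^(γ−1) = 433 × (2.11/8.13)^0.4 = 433 × 0.583 = 252.4 K.
W_by = nCᵥ(T₁ − T₂) = (2.19)(20.79)(433 − 252.4) = 8219 J.

W ≈ 8220 J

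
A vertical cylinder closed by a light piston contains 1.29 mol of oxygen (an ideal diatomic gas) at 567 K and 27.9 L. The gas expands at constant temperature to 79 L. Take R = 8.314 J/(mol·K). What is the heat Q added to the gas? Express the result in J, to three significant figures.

Q ≈ 6330 J

Isothermal ⇒ ΔU = 0, so Q = W = nRT ln(V₂/V₁).
Q = (1.29)(8.314)(567) ln(79/27.9) = 6081 × 1.041 = 6329 J.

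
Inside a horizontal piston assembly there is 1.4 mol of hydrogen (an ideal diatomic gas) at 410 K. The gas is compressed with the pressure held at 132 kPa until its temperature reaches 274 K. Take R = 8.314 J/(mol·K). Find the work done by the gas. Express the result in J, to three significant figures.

W ≈ -1580 J

Isobaric: W = P ΔV = nR ΔT.
W = (1.4)(8.314)(274 − 410) = -1583 J.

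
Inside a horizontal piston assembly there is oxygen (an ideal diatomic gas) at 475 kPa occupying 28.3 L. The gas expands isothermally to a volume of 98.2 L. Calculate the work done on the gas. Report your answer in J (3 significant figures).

W ≈ -16700 J

Isothermal: W = nRT ln(V₂/V₁) = P₁V₁ ln(V₂/V₁).
P₁V₁ = (475 kPa)(28.3 L) = 13442 J.
W = 13442 × ln(98.2/28.3) = 13442 × 1.244
W_by_gas = 16724 J; work on gas = −W_by = -16724 J.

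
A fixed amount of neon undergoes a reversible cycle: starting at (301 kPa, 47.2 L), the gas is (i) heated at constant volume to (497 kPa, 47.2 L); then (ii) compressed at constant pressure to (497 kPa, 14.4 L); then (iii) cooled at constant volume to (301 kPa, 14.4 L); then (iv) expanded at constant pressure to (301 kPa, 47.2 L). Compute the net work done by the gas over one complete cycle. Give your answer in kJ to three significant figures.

W_net ≈ -6.43 kJ

Constant-volume legs do no work.
W(ii) = (497)(14.4 − 47.2) = -16302 J; W(iv) = (301)(47.2 − 14.4) = 9873 J.
W_net = -16302 + 9873 = -6429 J (the counter-clockwise enclosed area).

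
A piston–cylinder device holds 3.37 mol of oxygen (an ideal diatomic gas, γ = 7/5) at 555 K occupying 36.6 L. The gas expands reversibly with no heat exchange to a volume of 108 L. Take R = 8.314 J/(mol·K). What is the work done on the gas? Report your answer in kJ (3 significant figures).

Adiabatic: TV^(γ−1) = const with γ = 7/5.
T₂ = T₁ (V₁/V₂)^(γ−1) = 555 × (36.6/108)^0.4 = 555 × 0.6487 = 360 K.
W_by = nCᵥ(T₁ − T₂) = (3.37)(20.79)(555 − 360) = 13658 J.
Work on gas = −W_by = -13658 J.

W ≈ -13.7 kJ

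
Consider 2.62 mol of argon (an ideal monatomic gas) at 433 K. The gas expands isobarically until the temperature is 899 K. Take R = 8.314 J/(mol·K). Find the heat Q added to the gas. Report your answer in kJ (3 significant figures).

Q ≈ 25.4 kJ

Isobaric: W = nRΔT = (2.62)(8.314)(466) = 10151 J.
ΔU = nCᵥΔT with Cᵥ = 3R/2: ΔU = (2.62)(12.47)(466) = 15226 J.
Q = ΔU + W = 15226 + 10151 = 25377 J.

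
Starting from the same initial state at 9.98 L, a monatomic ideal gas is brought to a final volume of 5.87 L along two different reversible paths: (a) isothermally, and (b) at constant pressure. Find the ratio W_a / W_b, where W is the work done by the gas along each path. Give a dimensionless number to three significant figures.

W_a / W_b ≈ 1.29

Path (a) isothermal: W = P₁V₁ ln(V₂/V₁) → W_a/(P₁V₁) = -0.5307.
Path (b) isobaric: W = P₁(V₂ − V₁) → W_b/(P₁V₁) = -0.4118.
W_a / W_b = -0.5307 / -0.4118 = 1.289.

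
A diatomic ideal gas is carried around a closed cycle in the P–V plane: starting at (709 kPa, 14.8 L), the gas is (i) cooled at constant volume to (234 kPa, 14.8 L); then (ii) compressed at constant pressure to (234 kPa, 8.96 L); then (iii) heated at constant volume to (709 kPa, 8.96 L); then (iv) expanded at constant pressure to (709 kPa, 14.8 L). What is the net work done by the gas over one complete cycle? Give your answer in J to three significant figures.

Constant-volume legs do no work.
W(ii) = (234)(8.96 − 14.8) = -1367 J; W(iv) = (709)(14.8 − 8.96) = 4141 J.
W_net = -1367 + 4141 = 2774 J (the clockwise enclosed area).

W_net ≈ 2770 J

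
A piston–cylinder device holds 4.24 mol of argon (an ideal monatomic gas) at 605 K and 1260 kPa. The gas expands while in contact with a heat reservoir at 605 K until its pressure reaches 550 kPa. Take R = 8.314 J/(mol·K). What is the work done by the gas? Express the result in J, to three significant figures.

W ≈ 17700 J

Isothermal process: W = nRT ln(V₂/V₁) = nRT ln(P₁/P₂).
W = (4.24)(8.314)(605) × ln(1260/550)
  = 21327 × ln(2.291) = 21327 × 0.8289
W_by_gas = 17679 J.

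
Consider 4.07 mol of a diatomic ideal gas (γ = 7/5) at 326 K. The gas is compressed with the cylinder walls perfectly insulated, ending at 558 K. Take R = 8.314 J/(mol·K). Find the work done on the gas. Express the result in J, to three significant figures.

W ≈ 19600 J

Adiabatic ⇒ Q = 0, so W_by = −ΔU = nCᵥ(T₁ − T₂).
Cᵥ = 5R/2 = 20.79 J/(mol·K).
W = (4.07)(20.79)(326 − 558) = -19626 J.
Work on gas = −W_by = 19626 J.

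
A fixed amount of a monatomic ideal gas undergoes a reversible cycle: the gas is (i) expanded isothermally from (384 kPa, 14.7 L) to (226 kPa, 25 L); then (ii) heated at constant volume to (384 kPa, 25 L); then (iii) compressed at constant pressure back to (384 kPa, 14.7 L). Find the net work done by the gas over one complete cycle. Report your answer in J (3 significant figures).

W_net ≈ -958 J

Leg (i): W = PᵢVᵢ ln(V_f/Vᵢ) = (5645) ln(25/14.7) = 2998 J.
Leg (ii): W = 0.
Leg (iii): W = PΔV = (384)(14.7 − 25) = -3955 J.
W_net = 2998 − 3955 = -957.7 J.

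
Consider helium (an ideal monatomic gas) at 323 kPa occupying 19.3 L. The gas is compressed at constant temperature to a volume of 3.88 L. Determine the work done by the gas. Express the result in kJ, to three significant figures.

Isothermal: W = nRT ln(V₂/V₁) = P₁V₁ ln(V₂/V₁).
P₁V₁ = (323 kPa)(19.3 L) = 6234 J.
W = 6234 × ln(3.88/19.3) = 6234 × -1.604
W_by_gas = -10001 J.

W ≈ -10.0 kJ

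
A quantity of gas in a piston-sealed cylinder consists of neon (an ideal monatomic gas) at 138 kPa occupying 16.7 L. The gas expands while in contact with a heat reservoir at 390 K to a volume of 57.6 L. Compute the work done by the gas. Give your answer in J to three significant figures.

Isothermal: W = nRT ln(V₂/V₁) = P₁V₁ ln(V₂/V₁).
P₁V₁ = (138 kPa)(16.7 L) = 2305 J.
W = 2305 × ln(57.6/16.7) = 2305 × 1.238
W_by_gas = 2853 J.

W ≈ 2850 J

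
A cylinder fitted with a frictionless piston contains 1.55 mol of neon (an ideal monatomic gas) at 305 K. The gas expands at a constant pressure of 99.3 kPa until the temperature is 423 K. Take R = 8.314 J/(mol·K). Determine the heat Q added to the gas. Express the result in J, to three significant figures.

Q ≈ 3800 J

Isobaric: W = nRΔT = (1.55)(8.314)(118) = 1521 J.
ΔU = nCᵥΔT with Cᵥ = 3R/2: ΔU = (1.55)(12.47)(118) = 2281 J.
Q = ΔU + W = 2281 + 1521 = 3802 J.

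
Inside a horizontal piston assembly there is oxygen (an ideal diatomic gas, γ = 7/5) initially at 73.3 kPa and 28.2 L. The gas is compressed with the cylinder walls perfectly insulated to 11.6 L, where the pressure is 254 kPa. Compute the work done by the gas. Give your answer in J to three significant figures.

W ≈ -2200 J

Adiabatic: W = (P₁V₁ − P₂V₂)/(γ − 1) with γ = 7/5.
P₁V₁ = 2067 J, P₂V₂ = 2946 J.
W = (2067 − 2946) / 0.4 = -2198 J.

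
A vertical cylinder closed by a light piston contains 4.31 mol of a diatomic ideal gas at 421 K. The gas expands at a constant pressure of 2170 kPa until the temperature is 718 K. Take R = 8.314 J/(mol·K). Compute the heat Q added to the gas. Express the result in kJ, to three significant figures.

Q ≈ 37.2 kJ

Isobaric: W = nRΔT = (4.31)(8.314)(297) = 10643 J.
ΔU = nCᵥΔT with Cᵥ = 5R/2: ΔU = (4.31)(20.79)(297) = 26606 J.
Q = ΔU + W = 26606 + 10643 = 37249 J.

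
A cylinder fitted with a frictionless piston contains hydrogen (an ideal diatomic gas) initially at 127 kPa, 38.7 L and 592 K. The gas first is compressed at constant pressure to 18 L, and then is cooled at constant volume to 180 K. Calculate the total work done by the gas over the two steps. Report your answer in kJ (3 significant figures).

W_total ≈ -2.63 kJ

Step 1 (isobaric): W = PΔV = (127 kPa)(18 − 38.7 L) = -2629 J.
Step 2 (isochoric): W = 0 (constant volume).
W_total = -2629 + 0 = -2629 J.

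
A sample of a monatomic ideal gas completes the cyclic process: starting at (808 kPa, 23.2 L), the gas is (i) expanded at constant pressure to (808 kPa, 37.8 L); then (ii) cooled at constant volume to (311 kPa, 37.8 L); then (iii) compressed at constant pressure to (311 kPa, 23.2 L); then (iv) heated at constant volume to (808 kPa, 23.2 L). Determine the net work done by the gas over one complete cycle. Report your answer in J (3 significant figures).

Constant-volume legs do no work.
W(i) = (808)(37.8 − 23.2) = 11797 J; W(iii) = (311)(23.2 − 37.8) = -4541 J.
W_net = 11797 − 4541 = 7256 J (the clockwise enclosed area).

W_net ≈ 7260 J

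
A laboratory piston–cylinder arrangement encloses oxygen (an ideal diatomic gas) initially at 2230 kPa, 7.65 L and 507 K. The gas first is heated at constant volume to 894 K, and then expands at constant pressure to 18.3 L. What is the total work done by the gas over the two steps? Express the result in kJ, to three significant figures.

W_total ≈ 41.9 kJ

Step 1 (isochoric): W = 0 (constant volume).
After step 1: P = 3932 kPa (V unchanged).
Step 2 (isobaric): W = PΔV = (3932 kPa)(18.3 − 7.65 L) = 41878 J.
W_total = 0 + 41878 = 41878 J.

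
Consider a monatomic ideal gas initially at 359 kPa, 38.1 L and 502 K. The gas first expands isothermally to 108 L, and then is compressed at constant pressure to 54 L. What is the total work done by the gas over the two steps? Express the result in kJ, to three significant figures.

Step 1 (isothermal): W = P₁V₁ ln(V₂/V₁) = (13678) ln(108/38.1) = 14251 J.
After step 1: P = 126.6 kPa, V = 108 L, T = 502 K.
Step 2 (isobaric): W = PΔV = (126.6 kPa)(54 − 108 L) = -6839 J.
W_total = 14251 − 6839 = 7412 J.

W_total ≈ 7.41 kJ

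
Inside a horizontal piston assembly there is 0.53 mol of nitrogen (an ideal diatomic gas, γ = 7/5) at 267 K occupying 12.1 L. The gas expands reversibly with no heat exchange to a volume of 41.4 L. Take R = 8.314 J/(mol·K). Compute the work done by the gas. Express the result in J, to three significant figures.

Adiabatic: TV^(γ−1) = const with γ = 7/5.
T₂ = T₁ (V₁/V₂)^(γ−1) = 267 × (12.1/41.4)^0.4 = 267 × 0.6114 = 163.2 K.
W_by = nCᵥ(T₁ − T₂) = (0.53)(20.79)(267 − 163.2) = 1143 J.

W ≈ 1140 J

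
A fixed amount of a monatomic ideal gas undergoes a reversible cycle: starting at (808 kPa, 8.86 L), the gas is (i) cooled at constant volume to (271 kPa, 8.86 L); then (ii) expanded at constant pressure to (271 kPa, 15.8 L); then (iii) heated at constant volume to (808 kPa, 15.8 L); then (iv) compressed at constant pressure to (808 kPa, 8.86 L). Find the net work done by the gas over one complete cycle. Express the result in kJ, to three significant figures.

Constant-volume legs do no work.
W(ii) = (271)(15.8 − 8.86) = 1881 J; W(iv) = (808)(8.86 − 15.8) = -5608 J.
W_net = 1881 − 5608 = -3727 J (the counter-clockwise enclosed area).

W_net ≈ -3.73 kJ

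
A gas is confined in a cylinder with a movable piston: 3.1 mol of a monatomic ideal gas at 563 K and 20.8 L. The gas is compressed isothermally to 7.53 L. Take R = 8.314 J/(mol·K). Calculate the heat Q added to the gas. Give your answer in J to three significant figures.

Q ≈ -14700 J

Isothermal ⇒ ΔU = 0, so Q = W = nRT ln(V₂/V₁).
Q = (3.1)(8.314)(563) ln(7.53/20.8) = 14510 × -1.016 = -14743 J.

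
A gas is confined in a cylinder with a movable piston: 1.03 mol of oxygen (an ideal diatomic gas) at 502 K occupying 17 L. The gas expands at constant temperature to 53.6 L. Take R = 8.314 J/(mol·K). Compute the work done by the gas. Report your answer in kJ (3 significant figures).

W ≈ 4.94 kJ

Isothermal: W = nRT ln(V₂/V₁).
W = (1.03)(8.314)(502) × ln(53.6/17)
  = 4299 × 1.148
W_by_gas = 4937 J.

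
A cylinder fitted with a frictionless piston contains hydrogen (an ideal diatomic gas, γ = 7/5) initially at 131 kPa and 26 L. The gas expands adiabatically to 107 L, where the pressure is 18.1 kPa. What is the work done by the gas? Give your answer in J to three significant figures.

Adiabatic: W = (P₁V₁ − P₂V₂)/(γ − 1) with γ = 7/5.
P₁V₁ = 3406 J, P₂V₂ = 1937 J.
W = (3406 − 1937) / 0.4 = 3673 J.

W ≈ 3670 J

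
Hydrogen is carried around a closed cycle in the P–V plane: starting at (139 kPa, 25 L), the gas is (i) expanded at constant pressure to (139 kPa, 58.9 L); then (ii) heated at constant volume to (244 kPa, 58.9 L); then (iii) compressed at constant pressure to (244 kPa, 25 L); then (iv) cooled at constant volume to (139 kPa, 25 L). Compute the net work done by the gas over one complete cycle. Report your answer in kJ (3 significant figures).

Constant-volume legs do no work.
W(i) = (139)(58.9 − 25) = 4712 J; W(iii) = (244)(25 − 58.9) = -8272 J.
W_net = 4712 − 8272 = -3560 J (the counter-clockwise enclosed area).

W_net ≈ -3.56 kJ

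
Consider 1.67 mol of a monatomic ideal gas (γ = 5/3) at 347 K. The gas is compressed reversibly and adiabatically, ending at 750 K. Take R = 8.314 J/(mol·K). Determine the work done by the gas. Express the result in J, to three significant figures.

Adiabatic ⇒ Q = 0, so W_by = −ΔU = nCᵥ(T₁ − T₂).
Cᵥ = 3R/2 = 12.47 J/(mol·K).
W = (1.67)(12.47)(347 − 750) = -8393 J.

W ≈ -8390 J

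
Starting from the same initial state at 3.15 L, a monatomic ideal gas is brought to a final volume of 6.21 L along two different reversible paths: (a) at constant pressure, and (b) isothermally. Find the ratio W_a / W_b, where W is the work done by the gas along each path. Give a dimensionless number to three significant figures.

W_a / W_b ≈ 1.43

Path (a) isobaric: W = P₁(V₂ − V₁) → W_a/(P₁V₁) = 0.9714.
Path (b) isothermal: W = P₁V₁ ln(V₂/V₁) → W_b/(P₁V₁) = 0.6788.
W_a / W_b = 0.9714 / 0.6788 = 1.431.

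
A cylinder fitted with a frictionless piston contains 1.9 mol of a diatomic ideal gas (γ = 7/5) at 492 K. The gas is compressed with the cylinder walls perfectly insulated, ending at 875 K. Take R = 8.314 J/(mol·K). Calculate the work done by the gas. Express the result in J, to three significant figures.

Adiabatic ⇒ Q = 0, so W_by = −ΔU = nCᵥ(T₁ − T₂).
Cᵥ = 5R/2 = 20.79 J/(mol·K).
W = (1.9)(20.79)(492 − 875) = -15125 J.

W ≈ -15100 J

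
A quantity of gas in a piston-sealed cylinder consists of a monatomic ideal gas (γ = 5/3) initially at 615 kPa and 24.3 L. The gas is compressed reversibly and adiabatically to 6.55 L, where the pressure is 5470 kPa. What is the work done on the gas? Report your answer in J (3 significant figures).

Adiabatic: W = (P₁V₁ − P₂V₂)/(γ − 1) with γ = 5/3.
P₁V₁ = 14944 J, P₂V₂ = 35828 J.
W = (14944 − 35828) / 0.6667 = -31326 J.
Work on gas = −W_by = 31326 J.

W ≈ 31300 J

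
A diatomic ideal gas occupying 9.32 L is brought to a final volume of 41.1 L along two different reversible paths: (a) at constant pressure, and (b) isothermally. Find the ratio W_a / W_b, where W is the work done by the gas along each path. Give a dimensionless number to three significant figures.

Path (a) isobaric: W = P₁(V₂ − V₁) → W_a/(P₁V₁) = 3.41.
Path (b) isothermal: W = P₁V₁ ln(V₂/V₁) → W_b/(P₁V₁) = 1.484.
W_a / W_b = 3.41 / 1.484 = 2.298.

W_a / W_b ≈ 2.30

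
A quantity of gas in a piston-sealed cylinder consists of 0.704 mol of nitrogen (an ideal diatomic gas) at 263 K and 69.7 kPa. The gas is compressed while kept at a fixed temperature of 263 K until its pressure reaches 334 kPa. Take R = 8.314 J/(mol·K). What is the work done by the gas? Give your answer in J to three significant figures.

W ≈ -2410 J

Isothermal process: W = nRT ln(V₂/V₁) = nRT ln(P₁/P₂).
W = (0.704)(8.314)(263) × ln(69.7/334)
  = 1539 × ln(0.2087) = 1539 × -1.567
W_by_gas = -2412 J.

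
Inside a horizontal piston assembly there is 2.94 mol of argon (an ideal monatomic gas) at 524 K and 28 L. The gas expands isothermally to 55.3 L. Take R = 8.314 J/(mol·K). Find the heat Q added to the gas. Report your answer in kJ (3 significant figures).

Q ≈ 8.72 kJ

Isothermal ⇒ ΔU = 0, so Q = W = nRT ln(V₂/V₁).
Q = (2.94)(8.314)(524) ln(55.3/28) = 12808 × 0.6806 = 8717 J.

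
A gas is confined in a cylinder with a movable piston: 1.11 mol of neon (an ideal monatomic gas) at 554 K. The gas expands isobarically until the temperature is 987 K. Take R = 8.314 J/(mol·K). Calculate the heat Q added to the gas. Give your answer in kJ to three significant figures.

Q ≈ 9.99 kJ

Isobaric: W = nRΔT = (1.11)(8.314)(433) = 3996 J.
ΔU = nCᵥΔT with Cᵥ = 3R/2: ΔU = (1.11)(12.47)(433) = 5994 J.
Q = ΔU + W = 5994 + 3996 = 9990 J.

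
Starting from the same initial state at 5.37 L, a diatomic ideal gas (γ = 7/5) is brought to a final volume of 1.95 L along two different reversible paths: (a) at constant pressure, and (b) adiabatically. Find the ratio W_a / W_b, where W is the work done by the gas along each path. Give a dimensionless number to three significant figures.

Path (a) isobaric: W = P₁(V₂ − V₁) → W_a/(P₁V₁) = -0.6369.
Path (b) adiabatic: W = P₁V₁(1 − (V₁/V₂)^(γ−1))/(γ−1) → W_b/(P₁V₁) = -1.249.
W_a / W_b = -0.6369 / -1.249 = 0.5099.

W_a / W_b ≈ 0.510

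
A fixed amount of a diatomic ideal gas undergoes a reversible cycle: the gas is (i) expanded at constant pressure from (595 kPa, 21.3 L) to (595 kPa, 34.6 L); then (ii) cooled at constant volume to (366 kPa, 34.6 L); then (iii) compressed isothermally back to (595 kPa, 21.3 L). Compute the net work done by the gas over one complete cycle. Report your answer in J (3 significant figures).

W_net ≈ 1770 J

Leg (i): W = PΔV = (595)(34.6 − 21.3) = 7914 J.
Leg (ii): W = 0.
Leg (iii): W = PᵢVᵢ ln(V_f/Vᵢ) = (12664) ln(21.3/34.6) = -6144 J.
W_net = 7914 − 6144 = 1770 J.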